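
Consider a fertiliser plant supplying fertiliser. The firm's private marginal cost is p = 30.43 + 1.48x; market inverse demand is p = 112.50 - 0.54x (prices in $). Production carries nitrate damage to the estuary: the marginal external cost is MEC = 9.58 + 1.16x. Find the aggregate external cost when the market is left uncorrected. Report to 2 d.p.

Market equilibrium (private): 30.43 + 1.48x = 112.50 - 0.54x → x_m = 40.6287.
Total external cost = ∫₀^{x_m} (9.58 + 1.16x) dx = 9.58×40.6287 + ½×1.16×40.6287² = 1346.6239.

$1346.62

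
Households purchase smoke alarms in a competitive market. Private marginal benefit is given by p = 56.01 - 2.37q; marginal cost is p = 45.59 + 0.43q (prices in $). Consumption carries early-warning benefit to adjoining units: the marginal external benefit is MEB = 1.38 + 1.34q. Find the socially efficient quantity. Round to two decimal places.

Social marginal benefit = demand + MEB = 57.39 - 1.03q.
Set SMB = MC: 57.39 - 1.03q = 45.59 + 0.43q → q* = 8.0822.

q* = 8.08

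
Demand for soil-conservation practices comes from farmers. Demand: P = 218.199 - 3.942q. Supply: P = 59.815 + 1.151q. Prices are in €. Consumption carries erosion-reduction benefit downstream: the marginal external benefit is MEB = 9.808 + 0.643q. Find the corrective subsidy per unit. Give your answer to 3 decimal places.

subsidy = €34.111 per unit

Social marginal benefit = demand + MEB = 228.007 - 3.299q.
Set SMB = MC: 228.007 - 3.299q = 59.815 + 1.151q → q* = 37.7960.
The Pigouvian subsidy equals MEB at q*: 9.808 + 0.643×37.7960 = 34.1108.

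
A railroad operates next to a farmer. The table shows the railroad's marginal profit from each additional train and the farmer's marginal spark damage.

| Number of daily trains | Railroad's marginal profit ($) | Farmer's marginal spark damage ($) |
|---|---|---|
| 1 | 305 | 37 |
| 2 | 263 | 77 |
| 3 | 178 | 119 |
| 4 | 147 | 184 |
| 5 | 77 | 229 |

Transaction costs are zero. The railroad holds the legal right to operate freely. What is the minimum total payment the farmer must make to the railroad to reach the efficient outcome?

Left alone the railroad would choose level 5 (marginal profit stays positive).
Efficient level: k* = 3 (marginal profit ≥ marginal spark damage through 3).
The farmer must at least cover the railroad's forgone profit from cutting 5→3: 147 + 77 = 224.

$224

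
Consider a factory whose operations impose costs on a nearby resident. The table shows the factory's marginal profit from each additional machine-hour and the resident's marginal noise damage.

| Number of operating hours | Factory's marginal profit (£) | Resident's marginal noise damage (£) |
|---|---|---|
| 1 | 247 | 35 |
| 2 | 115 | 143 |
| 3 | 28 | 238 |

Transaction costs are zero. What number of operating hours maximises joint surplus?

1

Bargaining reaches the level where marginal profit last exceeds marginal noise damage.
That holds through level 1 (247 ≥ 35) but not at 2 (115 < 143).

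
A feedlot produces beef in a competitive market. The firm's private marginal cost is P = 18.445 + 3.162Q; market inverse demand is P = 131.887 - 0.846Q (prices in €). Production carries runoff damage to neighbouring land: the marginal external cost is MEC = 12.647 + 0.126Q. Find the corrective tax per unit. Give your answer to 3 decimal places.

Social marginal cost = private MC + MEC = 31.092 + 3.288Q.
Set SMC = demand: 31.092 + 3.288Q = 131.887 - 0.846Q → Q* = 24.3820.
The Pigouvian tax equals MEC at Q*: 12.647 + 0.126×24.3820 = 15.7191.

tax = €15.719 per unit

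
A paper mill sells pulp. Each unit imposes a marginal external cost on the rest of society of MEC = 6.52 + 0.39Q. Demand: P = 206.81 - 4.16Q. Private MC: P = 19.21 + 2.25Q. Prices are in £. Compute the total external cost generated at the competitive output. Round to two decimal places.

£357.85

Market equilibrium (private): 19.21 + 2.25Q = 206.81 - 4.16Q → Q_m = 29.2668.
Total external cost = ∫₀^{Q_m} (6.52 + 0.39Q) dQ = 6.52×29.2668 + ½×0.39×29.2668² = 357.8459.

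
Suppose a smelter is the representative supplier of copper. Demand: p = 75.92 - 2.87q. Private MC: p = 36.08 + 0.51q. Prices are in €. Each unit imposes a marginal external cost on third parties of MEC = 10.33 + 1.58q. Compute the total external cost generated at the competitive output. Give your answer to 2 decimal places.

Market equilibrium (private): 36.08 + 0.51q = 75.92 - 2.87q → q_m = 11.7870.
Total external cost = ∫₀^{q_m} (10.33 + 1.58q) dq = 10.33×11.7870 + ½×1.58×11.7870² = 231.5171.

€231.52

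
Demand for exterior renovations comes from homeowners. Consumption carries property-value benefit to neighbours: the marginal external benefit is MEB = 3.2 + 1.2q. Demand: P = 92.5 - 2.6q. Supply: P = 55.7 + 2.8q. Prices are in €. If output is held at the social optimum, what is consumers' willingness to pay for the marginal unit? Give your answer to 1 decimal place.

Social marginal benefit = demand + MEB = 95.7 - 1.4q.
Set SMB = MC: 95.7 - 1.4q = 55.7 + 2.8q → q* = 9.5238.
Consumer price on the demand curve at q*: 92.5 − 2.6×9.5238 = 67.7381.

P = €67.7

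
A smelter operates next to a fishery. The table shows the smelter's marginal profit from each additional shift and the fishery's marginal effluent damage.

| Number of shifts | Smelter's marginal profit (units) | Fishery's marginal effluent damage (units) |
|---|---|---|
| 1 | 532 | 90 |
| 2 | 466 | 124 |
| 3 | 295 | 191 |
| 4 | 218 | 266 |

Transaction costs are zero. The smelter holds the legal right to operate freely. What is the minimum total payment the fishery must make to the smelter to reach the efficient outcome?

Left alone the smelter would choose level 4 (marginal profit stays positive).
Efficient level: k* = 3 (marginal profit ≥ marginal effluent damage through 3).
The fishery must at least cover the smelter's forgone profit from cutting 4→3: 218 = 218.

218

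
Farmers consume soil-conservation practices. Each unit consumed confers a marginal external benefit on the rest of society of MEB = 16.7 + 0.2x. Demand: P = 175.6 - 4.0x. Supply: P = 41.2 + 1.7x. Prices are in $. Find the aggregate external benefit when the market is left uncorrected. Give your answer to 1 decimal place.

Market equilibrium (private): 41.2 + 1.7x = 175.6 - 4.0x → x_m = 23.5789.
Total external benefit = ∫₀^{x_m} (16.7 + 0.2x) dx = 16.7×23.5789 + ½×0.2×23.5789² = 449.3641.

$449.4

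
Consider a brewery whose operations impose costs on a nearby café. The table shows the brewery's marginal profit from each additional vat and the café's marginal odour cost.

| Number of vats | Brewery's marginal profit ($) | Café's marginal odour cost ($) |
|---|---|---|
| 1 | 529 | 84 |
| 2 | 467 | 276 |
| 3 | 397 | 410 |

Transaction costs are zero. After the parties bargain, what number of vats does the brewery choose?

2

Bargaining reaches the level where marginal profit last exceeds marginal odour cost.
That holds through level 2 (467 ≥ 276) but not at 3 (397 < 410).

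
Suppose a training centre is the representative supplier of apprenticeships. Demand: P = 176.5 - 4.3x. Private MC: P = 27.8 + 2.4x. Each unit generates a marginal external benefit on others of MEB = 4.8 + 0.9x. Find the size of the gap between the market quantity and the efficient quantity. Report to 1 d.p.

Market equilibrium (private): 27.8 + 2.4x = 176.5 - 4.3x → x_m = 22.1940.
Social marginal cost = private MC − MEB = 23.0 + 1.5x.
Set SMC = demand: 23.0 + 1.5x = 176.5 - 4.3x → x* = 26.4655.
Gap = |22.1940 − 26.4655| = 4.2715.

4.3 units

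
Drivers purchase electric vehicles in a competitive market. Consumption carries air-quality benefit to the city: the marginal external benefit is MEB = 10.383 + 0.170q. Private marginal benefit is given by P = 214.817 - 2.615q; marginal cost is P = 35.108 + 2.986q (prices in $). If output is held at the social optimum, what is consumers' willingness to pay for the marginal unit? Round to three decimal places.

P = $123.289

Social marginal benefit = demand + MEB = 225.200 - 2.445q.
Set SMB = MC: 225.200 - 2.445q = 35.108 + 2.986q → q* = 35.0013.
Consumer price on the demand curve at q*: 214.817 − 2.615×35.0013 = 123.2886.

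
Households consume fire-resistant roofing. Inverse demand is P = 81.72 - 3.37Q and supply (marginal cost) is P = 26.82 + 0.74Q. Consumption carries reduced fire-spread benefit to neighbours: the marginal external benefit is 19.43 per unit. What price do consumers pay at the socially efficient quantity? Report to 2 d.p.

Social marginal benefit = demand + MEB = 101.15 - 3.37Q.
Set SMB = MC: 101.15 - 3.37Q = 26.82 + 0.74Q → Q* = 18.0852.
Consumer price on the demand curve at Q*: 81.72 − 3.37×18.0852 = 20.7729.

P = 20.77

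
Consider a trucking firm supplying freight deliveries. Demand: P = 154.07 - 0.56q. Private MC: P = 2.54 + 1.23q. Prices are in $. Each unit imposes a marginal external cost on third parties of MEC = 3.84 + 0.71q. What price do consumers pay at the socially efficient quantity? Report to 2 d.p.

Social marginal cost = private MC + MEC = 6.38 + 1.94q.
Set SMC = demand: 6.38 + 1.94q = 154.07 - 0.56q → q* = 59.0760.
Consumer price on the demand curve at q*: 154.07 − 0.56×59.0760 = 120.9874.

P = $120.99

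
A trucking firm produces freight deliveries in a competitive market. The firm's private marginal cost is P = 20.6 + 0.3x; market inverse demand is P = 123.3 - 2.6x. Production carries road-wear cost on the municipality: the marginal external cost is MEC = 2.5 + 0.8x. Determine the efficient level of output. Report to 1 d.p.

Social marginal cost = private MC + MEC = 23.1 + 1.1x.
Set SMC = demand: 23.1 + 1.1x = 123.3 - 2.6x → x* = 27.0811.

x* = 27.1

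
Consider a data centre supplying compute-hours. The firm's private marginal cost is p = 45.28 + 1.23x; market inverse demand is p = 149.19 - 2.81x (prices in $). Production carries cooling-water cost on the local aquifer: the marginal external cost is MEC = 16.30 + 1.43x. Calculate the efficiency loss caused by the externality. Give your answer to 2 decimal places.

DWL = $257.54

Market equilibrium (private): 45.28 + 1.23x = 149.19 - 2.81x → x_m = 25.7203.
Social marginal cost = private MC + MEC = 61.58 + 2.66x.
Set SMC = demand: 61.58 + 2.66x = 149.19 - 2.81x → x* = 16.0165.
The loss is the area between SMC and demand from x* to x_m; with linear curves that's a triangle of height MEC(x_m).
DWL = ½ × 9.7038 × 53.0800 = 257.5389.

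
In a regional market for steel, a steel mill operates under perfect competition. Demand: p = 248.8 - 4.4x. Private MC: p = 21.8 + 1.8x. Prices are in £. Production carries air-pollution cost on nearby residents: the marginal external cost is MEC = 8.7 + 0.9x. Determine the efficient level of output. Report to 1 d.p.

x* = 30.7

Social marginal cost = private MC + MEC = 30.5 + 2.7x.
Set SMC = demand: 30.5 + 2.7x = 248.8 - 4.4x → x* = 30.7465.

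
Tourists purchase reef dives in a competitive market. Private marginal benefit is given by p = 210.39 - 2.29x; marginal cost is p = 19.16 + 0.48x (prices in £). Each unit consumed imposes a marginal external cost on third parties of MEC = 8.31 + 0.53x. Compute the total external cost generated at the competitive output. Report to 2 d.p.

Market equilibrium (private): 19.16 + 0.48x = 210.39 - 2.29x → x_m = 69.0361.
Total external cost = ∫₀^{x_m} (8.31 + 0.53x) dx = 8.31×69.0361 + ½×0.53×69.0361² = 1836.6755.

£1836.68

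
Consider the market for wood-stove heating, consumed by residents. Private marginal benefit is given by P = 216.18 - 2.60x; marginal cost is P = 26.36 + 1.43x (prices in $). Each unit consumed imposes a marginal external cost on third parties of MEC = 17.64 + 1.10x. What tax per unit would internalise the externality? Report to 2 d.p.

Social marginal benefit = demand − MEC = 198.54 - 3.70x.
Set SMB = MC: 198.54 - 3.70x = 26.36 + 1.43x → x* = 33.5634.
The Pigouvian tax equals MEC at x*: 17.64 + 1.10×33.5634 = 54.5597.

tax = $54.56 per unit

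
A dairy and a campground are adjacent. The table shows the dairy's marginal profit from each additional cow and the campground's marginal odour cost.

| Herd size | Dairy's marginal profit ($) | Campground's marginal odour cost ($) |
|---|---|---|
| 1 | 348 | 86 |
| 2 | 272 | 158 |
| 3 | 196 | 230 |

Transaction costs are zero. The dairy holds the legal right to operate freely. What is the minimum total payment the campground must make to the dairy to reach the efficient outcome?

$196

Left alone the dairy would choose level 3 (marginal profit stays positive).
Efficient level: k* = 2 (marginal profit ≥ marginal odour cost through 2).
The campground must at least cover the dairy's forgone profit from cutting 3→2: 196 = 196.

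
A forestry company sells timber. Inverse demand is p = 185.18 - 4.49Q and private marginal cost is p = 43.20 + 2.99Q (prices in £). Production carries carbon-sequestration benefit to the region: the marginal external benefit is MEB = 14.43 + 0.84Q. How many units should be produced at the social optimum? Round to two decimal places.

Social marginal cost = private MC − MEB = 28.77 + 2.15Q.
Set SMC = demand: 28.77 + 2.15Q = 185.18 - 4.49Q → Q* = 23.5557.

Q* = 23.56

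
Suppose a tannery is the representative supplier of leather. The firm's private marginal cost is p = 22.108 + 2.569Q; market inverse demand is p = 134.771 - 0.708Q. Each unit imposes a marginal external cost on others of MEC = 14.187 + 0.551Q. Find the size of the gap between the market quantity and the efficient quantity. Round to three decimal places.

Market equilibrium (private): 22.108 + 2.569Q = 134.771 - 0.708Q → Q_m = 34.3799.
Social marginal cost = private MC + MEC = 36.295 + 3.120Q.
Set SMC = demand: 36.295 + 3.120Q = 134.771 - 0.708Q → Q* = 25.7252.
Gap = |34.3799 − 25.7252| = 8.6547.

8.655 units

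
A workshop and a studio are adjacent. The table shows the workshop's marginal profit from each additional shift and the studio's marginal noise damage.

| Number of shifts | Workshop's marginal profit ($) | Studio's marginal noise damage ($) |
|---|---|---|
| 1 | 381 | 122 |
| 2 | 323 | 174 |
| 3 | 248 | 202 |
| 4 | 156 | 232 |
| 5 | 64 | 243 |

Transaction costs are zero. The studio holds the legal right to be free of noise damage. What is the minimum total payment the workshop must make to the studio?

Efficient level: marginal profit ≥ marginal noise damage through level 3, so k* = 3.
With the studio holding the right, the workshop must at least compensate total damage at k*: 122 + 174 + 202 = 498.

$498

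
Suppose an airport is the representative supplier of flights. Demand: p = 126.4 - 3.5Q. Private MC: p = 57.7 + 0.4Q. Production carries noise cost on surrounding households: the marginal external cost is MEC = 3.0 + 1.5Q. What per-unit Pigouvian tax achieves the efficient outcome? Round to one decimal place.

Social marginal cost = private MC + MEC = 60.7 + 1.9Q.
Set SMC = demand: 60.7 + 1.9Q = 126.4 - 3.5Q → Q* = 12.1667.
The Pigouvian tax equals MEC at Q*: 3.0 + 1.5×12.1667 = 21.2501.

tax = 21.3 per unit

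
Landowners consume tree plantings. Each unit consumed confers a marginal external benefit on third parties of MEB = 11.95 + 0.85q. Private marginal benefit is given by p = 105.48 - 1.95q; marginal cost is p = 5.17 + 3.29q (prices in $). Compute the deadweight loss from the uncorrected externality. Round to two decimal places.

DWL = $90.71

Market equilibrium (private): 5.17 + 3.29q = 105.48 - 1.95q → q_m = 19.1431.
Social marginal benefit = demand + MEB = 117.43 - 1.10q.
Set SMB = MC: 117.43 - 1.10q = 5.17 + 3.29q → q* = 25.5718.
Height of the DWL triangle at q_m is SMB(q_m) − MC(q_m) = MEB(q_m) = 28.2217.
DWL = ½ × 6.4287 × 28.2217 = 90.7144.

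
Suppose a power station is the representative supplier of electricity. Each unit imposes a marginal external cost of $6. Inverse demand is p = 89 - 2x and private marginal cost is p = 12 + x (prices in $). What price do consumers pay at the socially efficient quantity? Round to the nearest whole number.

P = $42

Social marginal cost = private MC + MEC = 18 + x.
Set SMC = demand: 18 + x = 89 - 2x → x* = 23.6667.
Consumer price on the demand curve at x*: 89 − 2×23.6667 = 41.6666.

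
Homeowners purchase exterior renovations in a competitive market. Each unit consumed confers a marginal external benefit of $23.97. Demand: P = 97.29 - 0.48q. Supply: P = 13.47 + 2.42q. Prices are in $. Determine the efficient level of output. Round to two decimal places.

q* = 37.17

Social marginal benefit = demand + MEB = 121.26 - 0.48q.
Set SMB = MC: 121.26 - 0.48q = 13.47 + 2.42q → q* = 37.1690.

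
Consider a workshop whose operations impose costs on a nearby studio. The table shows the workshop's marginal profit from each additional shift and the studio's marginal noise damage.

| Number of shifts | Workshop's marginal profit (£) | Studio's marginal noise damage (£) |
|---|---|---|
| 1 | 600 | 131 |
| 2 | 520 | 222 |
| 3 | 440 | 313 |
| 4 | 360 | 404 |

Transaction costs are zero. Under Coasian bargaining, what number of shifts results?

Bargaining reaches the level where marginal profit last exceeds marginal noise damage.
That holds through level 3 (440 ≥ 313) but not at 4 (360 < 404).

3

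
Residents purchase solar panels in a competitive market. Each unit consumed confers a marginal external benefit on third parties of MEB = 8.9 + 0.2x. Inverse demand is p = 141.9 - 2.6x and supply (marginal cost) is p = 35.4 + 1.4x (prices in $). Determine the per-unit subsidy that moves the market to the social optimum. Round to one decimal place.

Social marginal benefit = demand + MEB = 150.8 - 2.4x.
Set SMB = MC: 150.8 - 2.4x = 35.4 + 1.4x → x* = 30.3684.
The Pigouvian subsidy equals MEB at x*: 8.9 + 0.2×30.3684 = 14.9737.

subsidy = $15.0 per unit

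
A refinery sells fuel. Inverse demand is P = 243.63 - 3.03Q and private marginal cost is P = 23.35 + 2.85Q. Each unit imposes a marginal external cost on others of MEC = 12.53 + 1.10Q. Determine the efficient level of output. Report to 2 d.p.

Q* = 29.76

Social marginal cost = private MC + MEC = 35.88 + 3.95Q.
Set SMC = demand: 35.88 + 3.95Q = 243.63 - 3.03Q → Q* = 29.7636.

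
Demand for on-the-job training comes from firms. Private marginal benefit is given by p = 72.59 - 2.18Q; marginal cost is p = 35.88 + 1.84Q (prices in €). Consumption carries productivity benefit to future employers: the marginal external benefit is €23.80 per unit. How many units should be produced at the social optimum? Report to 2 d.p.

Q* = 15.05

Social marginal benefit = demand + MEB = 96.39 - 2.18Q.
Set SMB = MC: 96.39 - 2.18Q = 35.88 + 1.84Q → Q* = 15.0522.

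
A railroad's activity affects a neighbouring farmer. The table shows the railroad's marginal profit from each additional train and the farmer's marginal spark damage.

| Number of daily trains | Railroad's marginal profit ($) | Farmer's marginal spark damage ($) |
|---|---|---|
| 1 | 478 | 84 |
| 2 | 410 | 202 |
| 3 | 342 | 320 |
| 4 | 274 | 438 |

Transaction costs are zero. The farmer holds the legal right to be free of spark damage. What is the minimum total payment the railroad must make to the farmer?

$606

Efficient level: marginal profit ≥ marginal spark damage through level 3, so k* = 3.
With the farmer holding the right, the railroad must at least compensate total damage at k*: 84 + 202 + 320 = 606.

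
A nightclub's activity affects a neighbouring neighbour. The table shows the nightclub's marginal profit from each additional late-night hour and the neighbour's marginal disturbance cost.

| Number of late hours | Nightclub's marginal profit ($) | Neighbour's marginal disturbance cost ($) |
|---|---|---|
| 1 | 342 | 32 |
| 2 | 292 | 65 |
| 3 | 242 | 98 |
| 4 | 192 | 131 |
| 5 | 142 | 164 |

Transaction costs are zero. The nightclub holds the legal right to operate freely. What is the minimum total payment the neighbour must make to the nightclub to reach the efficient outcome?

Left alone the nightclub would choose level 5 (marginal profit stays positive).
Efficient level: k* = 4 (marginal profit ≥ marginal disturbance cost through 4).
The neighbour must at least cover the nightclub's forgone profit from cutting 5→4: 142 = 142.

$142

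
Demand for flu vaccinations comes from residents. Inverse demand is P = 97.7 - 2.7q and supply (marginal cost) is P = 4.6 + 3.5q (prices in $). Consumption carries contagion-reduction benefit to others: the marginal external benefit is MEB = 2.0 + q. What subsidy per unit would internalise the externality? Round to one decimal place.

Social marginal benefit = demand + MEB = 99.7 - 1.7q.
Set SMB = MC: 99.7 - 1.7q = 4.6 + 3.5q → q* = 18.2885.
The Pigouvian subsidy equals MEB at q*: 2.0 + 1.0×18.2885 = 20.2885.

subsidy = $20.3 per unit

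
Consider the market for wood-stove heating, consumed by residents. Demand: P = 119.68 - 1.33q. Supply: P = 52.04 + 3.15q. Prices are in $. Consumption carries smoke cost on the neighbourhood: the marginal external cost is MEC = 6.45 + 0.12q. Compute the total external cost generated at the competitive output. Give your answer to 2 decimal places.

$111.06

Market equilibrium (private): 52.04 + 3.15q = 119.68 - 1.33q → q_m = 15.0982.
Total external cost = ∫₀^{q_m} (6.45 + 0.12q) dq = 6.45×15.0982 + ½×0.12×15.0982² = 111.0607.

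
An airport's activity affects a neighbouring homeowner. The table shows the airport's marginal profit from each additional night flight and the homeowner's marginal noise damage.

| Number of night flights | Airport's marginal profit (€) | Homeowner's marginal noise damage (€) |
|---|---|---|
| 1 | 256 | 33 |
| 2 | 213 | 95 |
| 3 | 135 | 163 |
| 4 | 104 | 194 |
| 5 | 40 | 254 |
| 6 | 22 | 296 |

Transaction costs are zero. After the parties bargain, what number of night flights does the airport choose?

2

Bargaining reaches the level where marginal profit last exceeds marginal noise damage.
That holds through level 2 (213 ≥ 95) but not at 3 (135 < 163).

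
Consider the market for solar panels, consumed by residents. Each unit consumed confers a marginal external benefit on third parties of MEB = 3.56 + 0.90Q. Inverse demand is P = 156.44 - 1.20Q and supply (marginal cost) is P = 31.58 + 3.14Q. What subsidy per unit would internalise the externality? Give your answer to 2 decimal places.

Social marginal benefit = demand + MEB = 160.00 - 0.30Q.
Set SMB = MC: 160.00 - 0.30Q = 31.58 + 3.14Q → Q* = 37.3314.
The Pigouvian subsidy equals MEB at Q*: 3.56 + 0.90×37.3314 = 37.1583.

subsidy = 37.16 per unit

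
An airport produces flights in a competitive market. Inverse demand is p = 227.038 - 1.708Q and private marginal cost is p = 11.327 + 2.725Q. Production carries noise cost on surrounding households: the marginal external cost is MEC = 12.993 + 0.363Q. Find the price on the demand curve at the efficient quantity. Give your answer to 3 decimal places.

Social marginal cost = private MC + MEC = 24.320 + 3.088Q.
Set SMC = demand: 24.320 + 3.088Q = 227.038 - 1.708Q → Q* = 42.2681.
Consumer price on the demand curve at Q*: 227.038 − 1.708×42.2681 = 154.8441.

P = 154.844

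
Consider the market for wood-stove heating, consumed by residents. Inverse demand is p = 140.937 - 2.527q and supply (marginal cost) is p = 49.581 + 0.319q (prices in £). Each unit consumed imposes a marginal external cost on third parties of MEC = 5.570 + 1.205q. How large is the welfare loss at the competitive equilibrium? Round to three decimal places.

DWL = £241.679

Market equilibrium (private): 49.581 + 0.319q = 140.937 - 2.527q → q_m = 32.0998.
Social marginal benefit = demand − MEC = 135.367 - 3.732q.
Set SMB = MC: 135.367 - 3.732q = 49.581 + 0.319q → q* = 21.1765.
The loss is the area between SMB and MC from q* to q_m; with linear curves that's a triangle of height MEC(q_m).
DWL = ½ × 10.9233 × 44.2502 = 241.6791.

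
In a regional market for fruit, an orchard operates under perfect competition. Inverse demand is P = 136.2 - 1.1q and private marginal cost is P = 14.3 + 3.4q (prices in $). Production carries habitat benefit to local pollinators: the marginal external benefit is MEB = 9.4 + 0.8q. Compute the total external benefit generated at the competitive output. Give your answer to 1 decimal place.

$548.2

Market equilibrium (private): 14.3 + 3.4q = 136.2 - 1.1q → q_m = 27.0889.
Total external benefit = ∫₀^{q_m} (9.4 + 0.8q) dq = 9.4×27.0889 + ½×0.8×27.0889² = 548.1591.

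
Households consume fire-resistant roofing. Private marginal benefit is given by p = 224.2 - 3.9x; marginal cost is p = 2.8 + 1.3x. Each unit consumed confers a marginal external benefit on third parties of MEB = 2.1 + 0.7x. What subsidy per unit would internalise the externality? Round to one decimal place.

Social marginal benefit = demand + MEB = 226.3 - 3.2x.
Set SMB = MC: 226.3 - 3.2x = 2.8 + 1.3x → x* = 49.6667.
The Pigouvian subsidy equals MEB at x*: 2.1 + 0.7×49.6667 = 36.8667.

subsidy = 36.9 per unit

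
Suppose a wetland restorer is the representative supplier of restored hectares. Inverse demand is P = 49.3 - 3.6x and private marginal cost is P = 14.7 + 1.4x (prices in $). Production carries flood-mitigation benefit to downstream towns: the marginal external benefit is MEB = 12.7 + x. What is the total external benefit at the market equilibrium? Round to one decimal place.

Market equilibrium (private): 14.7 + 1.4x = 49.3 - 3.6x → x_m = 6.9200.
Total external benefit = ∫₀^{x_m} (12.7 + 1.0x) dx = 12.7×6.9200 + ½×1.0×6.9200² = 111.8272.

$111.8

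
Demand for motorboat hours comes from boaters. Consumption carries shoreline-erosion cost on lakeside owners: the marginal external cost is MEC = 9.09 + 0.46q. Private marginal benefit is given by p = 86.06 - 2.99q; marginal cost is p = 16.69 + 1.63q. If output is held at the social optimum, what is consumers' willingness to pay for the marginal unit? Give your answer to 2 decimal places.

P = 50.58

Social marginal benefit = demand − MEC = 76.97 - 3.45q.
Set SMB = MC: 76.97 - 3.45q = 16.69 + 1.63q → q* = 11.8661.
Consumer price on the demand curve at q*: 86.06 − 2.99×11.8661 = 50.5804.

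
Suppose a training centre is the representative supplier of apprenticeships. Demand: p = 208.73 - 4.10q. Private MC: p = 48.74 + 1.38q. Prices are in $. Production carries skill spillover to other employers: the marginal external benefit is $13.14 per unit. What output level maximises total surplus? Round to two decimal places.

Social marginal cost = private MC − MEB = 35.60 + 1.38q.
Set SMC = demand: 35.60 + 1.38q = 208.73 - 4.10q → q* = 31.5931.

q* = 31.59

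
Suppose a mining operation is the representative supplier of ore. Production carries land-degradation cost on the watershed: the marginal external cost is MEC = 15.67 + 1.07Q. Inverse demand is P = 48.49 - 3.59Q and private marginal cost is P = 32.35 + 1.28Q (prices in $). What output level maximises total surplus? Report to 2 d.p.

Social marginal cost = private MC + MEC = 48.02 + 2.35Q.
Set SMC = demand: 48.02 + 2.35Q = 48.49 - 3.59Q → Q* = 0.0791.

Q* = 0.08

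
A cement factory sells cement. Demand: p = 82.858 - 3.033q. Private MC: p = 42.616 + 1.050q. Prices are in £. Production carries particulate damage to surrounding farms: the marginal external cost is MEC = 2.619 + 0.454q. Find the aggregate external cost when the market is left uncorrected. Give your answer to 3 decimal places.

Market equilibrium (private): 42.616 + 1.050q = 82.858 - 3.033q → q_m = 9.8560.
Total external cost = ∫₀^{q_m} (2.619 + 0.454q) dq = 2.619×9.8560 + ½×0.454×9.8560² = 47.8638.

£47.864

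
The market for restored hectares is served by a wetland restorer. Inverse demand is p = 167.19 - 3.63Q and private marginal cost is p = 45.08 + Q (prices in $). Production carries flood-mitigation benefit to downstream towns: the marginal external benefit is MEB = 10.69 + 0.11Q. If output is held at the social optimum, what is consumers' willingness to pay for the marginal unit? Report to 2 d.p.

P = $60.54

Social marginal cost = private MC − MEB = 34.39 + 0.89Q.
Set SMC = demand: 34.39 + 0.89Q = 167.19 - 3.63Q → Q* = 29.3805.
Consumer price on the demand curve at Q*: 167.19 − 3.63×29.3805 = 60.5388.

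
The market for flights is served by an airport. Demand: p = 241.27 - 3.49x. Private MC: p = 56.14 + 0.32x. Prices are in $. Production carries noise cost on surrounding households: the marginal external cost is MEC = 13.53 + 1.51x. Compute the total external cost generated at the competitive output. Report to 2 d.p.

$2440.02

Market equilibrium (private): 56.14 + 0.32x = 241.27 - 3.49x → x_m = 48.5906.
Total external cost = ∫₀^{x_m} (13.53 + 1.51x) dx = 13.53×48.5906 + ½×1.51×48.5906² = 2440.0209.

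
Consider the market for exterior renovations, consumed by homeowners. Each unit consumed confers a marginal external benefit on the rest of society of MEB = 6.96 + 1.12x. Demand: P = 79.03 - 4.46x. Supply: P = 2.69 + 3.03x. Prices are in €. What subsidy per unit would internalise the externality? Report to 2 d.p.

subsidy = €21.61 per unit

Social marginal benefit = demand + MEB = 85.99 - 3.34x.
Set SMB = MC: 85.99 - 3.34x = 2.69 + 3.03x → x* = 13.0769.
The Pigouvian subsidy equals MEB at x*: 6.96 + 1.12×13.0769 = 21.6061.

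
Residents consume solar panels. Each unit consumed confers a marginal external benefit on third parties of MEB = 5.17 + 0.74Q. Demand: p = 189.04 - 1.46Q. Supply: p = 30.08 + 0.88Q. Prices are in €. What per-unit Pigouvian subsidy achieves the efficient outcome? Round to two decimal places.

Social marginal benefit = demand + MEB = 194.21 - 0.72Q.
Set SMB = MC: 194.21 - 0.72Q = 30.08 + 0.88Q → Q* = 102.5813.
The Pigouvian subsidy equals MEB at Q*: 5.17 + 0.74×102.5813 = 81.0802.

subsidy = €81.08 per unit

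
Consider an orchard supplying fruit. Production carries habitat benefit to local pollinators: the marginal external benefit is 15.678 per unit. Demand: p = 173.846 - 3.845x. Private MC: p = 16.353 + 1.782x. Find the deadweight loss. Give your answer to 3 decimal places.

DWL = 21.841

Market equilibrium (private): 16.353 + 1.782x = 173.846 - 3.845x → x_m = 27.9888.
Social marginal cost = private MC − MEB = 0.675 + 1.782x.
Set SMC = demand: 0.675 + 1.782x = 173.846 - 3.845x → x* = 30.7750.
Height of the DWL triangle at x_m is demand(x_m) − SMC(x_m) = MEB(x_m) = 15.6780.
DWL = ½ × 2.7862 × 15.6780 = 21.8410.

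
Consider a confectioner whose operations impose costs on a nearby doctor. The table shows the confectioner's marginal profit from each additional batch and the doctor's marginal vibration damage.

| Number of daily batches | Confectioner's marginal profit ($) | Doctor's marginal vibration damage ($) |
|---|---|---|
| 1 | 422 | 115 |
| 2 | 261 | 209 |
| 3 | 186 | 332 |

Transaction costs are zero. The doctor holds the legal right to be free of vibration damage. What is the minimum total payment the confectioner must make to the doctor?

Efficient level: marginal profit ≥ marginal vibration damage through level 2, so k* = 2.
With the doctor holding the right, the confectioner must at least compensate total damage at k*: 115 + 209 = 324.

$324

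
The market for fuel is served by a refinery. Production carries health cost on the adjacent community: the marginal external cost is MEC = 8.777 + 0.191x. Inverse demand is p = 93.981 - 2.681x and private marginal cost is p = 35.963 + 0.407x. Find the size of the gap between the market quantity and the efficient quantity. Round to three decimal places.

3.771 units

Market equilibrium (private): 35.963 + 0.407x = 93.981 - 2.681x → x_m = 18.7882.
Social marginal cost = private MC + MEC = 44.740 + 0.598x.
Set SMC = demand: 44.740 + 0.598x = 93.981 - 2.681x → x* = 15.0171.
Gap = |18.7882 − 15.0171| = 3.7711.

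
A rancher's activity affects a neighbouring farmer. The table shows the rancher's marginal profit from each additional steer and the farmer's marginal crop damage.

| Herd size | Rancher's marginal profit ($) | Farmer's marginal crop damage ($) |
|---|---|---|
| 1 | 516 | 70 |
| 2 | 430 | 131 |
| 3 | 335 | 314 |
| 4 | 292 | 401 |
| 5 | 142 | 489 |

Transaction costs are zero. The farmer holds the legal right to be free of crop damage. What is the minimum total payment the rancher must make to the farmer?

$515

Efficient level: marginal profit ≥ marginal crop damage through level 3, so k* = 3.
With the farmer holding the right, the rancher must at least compensate total damage at k*: 70 + 131 + 314 = 515.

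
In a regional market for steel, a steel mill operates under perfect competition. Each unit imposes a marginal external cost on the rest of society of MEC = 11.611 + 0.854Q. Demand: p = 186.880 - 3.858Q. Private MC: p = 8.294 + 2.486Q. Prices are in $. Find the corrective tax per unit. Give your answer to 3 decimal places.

tax = $31.422 per unit

Social marginal cost = private MC + MEC = 19.905 + 3.340Q.
Set SMC = demand: 19.905 + 3.340Q = 186.880 - 3.858Q → Q* = 23.1974.
The Pigouvian tax equals MEC at Q*: 11.611 + 0.854×23.1974 = 31.4216.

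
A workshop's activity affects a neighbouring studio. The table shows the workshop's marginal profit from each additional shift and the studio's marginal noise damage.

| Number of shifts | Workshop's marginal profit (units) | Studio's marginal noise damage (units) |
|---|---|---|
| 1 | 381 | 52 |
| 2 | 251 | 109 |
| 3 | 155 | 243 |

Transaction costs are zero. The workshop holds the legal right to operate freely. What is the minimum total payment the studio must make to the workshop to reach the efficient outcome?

Left alone the workshop would choose level 3 (marginal profit stays positive).
Efficient level: k* = 2 (marginal profit ≥ marginal noise damage through 2).
The studio must at least cover the workshop's forgone profit from cutting 3→2: 155 = 155.

155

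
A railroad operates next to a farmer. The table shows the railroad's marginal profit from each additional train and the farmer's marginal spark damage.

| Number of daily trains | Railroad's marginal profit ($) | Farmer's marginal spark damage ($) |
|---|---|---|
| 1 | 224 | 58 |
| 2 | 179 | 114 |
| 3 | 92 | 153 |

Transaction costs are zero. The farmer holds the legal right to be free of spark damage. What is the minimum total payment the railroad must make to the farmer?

Efficient level: marginal profit ≥ marginal spark damage through level 2, so k* = 2.
With the farmer holding the right, the railroad must at least compensate total damage at k*: 58 + 114 = 172.

$172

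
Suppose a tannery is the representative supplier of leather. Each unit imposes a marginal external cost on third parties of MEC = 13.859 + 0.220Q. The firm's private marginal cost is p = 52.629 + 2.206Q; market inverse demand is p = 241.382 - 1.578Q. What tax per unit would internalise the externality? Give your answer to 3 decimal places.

tax = 23.469 per unit

Social marginal cost = private MC + MEC = 66.488 + 2.426Q.
Set SMC = demand: 66.488 + 2.426Q = 241.382 - 1.578Q → Q* = 43.6798.
The Pigouvian tax equals MEC at Q*: 13.859 + 0.220×43.6798 = 23.4686.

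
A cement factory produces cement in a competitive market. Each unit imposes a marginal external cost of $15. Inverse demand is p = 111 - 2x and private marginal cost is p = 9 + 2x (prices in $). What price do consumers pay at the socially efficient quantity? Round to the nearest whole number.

Social marginal cost = private MC + MEC = 24 + 2x.
Set SMC = demand: 24 + 2x = 111 - 2x → x* = 21.7500.
Consumer price on the demand curve at x*: 111 − 2×21.7500 = 67.5000.

P = $68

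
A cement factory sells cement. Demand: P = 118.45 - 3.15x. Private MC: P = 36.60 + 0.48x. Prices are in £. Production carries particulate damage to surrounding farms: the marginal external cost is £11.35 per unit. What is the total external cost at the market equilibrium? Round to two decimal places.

Market equilibrium (private): 36.60 + 0.48x = 118.45 - 3.15x → x_m = 22.5482.
Total external cost = MEC × x_m = 11.35 × 22.5482 = 255.9221.

£255.92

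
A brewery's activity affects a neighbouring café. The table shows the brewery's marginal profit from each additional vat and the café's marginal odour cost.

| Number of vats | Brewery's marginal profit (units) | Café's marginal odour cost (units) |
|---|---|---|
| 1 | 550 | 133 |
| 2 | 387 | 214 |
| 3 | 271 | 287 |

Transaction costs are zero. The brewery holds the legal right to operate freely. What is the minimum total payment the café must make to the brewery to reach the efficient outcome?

271

Left alone the brewery would choose level 3 (marginal profit stays positive).
Efficient level: k* = 2 (marginal profit ≥ marginal odour cost through 2).
The café must at least cover the brewery's forgone profit from cutting 3→2: 271 = 271.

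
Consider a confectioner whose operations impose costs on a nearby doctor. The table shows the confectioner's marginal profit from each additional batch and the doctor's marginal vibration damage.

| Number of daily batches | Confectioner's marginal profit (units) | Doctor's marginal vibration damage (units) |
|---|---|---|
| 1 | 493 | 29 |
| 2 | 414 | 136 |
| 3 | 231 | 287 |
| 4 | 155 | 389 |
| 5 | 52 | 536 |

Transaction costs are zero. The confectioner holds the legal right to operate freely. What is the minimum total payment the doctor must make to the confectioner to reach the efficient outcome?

Left alone the confectioner would choose level 5 (marginal profit stays positive).
Efficient level: k* = 2 (marginal profit ≥ marginal vibration damage through 2).
The doctor must at least cover the confectioner's forgone profit from cutting 5→2: 231 + 155 + 52 = 438.

438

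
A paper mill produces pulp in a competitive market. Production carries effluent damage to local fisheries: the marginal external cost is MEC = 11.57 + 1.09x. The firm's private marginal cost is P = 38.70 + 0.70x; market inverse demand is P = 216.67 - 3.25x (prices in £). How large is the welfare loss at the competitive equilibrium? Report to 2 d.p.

Market equilibrium (private): 38.70 + 0.70x = 216.67 - 3.25x → x_m = 45.0557.
Social marginal cost = private MC + MEC = 50.27 + 1.79x.
Set SMC = demand: 50.27 + 1.79x = 216.67 - 3.25x → x* = 33.0159.
Height of the DWL triangle at x_m is SMC(x_m) − demand(x_m) = MEC(x_m) = 60.6807.
DWL = ½ × 12.0398 × 60.6807 = 365.2917.

DWL = £365.29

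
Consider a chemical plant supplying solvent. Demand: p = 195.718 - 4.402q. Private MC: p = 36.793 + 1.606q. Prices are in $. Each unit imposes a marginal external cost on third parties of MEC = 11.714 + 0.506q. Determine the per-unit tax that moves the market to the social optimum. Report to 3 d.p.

Social marginal cost = private MC + MEC = 48.507 + 2.112q.
Set SMC = demand: 48.507 + 2.112q = 195.718 - 4.402q → q* = 22.5992.
The Pigouvian tax equals MEC at q*: 11.714 + 0.506×22.5992 = 23.1492.

tax = $23.149 per unit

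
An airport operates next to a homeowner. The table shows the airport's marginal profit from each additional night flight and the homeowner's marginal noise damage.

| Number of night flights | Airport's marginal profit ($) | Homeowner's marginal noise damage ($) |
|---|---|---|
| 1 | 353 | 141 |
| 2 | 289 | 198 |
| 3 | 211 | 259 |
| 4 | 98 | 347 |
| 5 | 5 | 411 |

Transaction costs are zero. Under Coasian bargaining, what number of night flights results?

2

Bargaining reaches the level where marginal profit last exceeds marginal noise damage.
That holds through level 2 (289 ≥ 198) but not at 3 (211 < 259).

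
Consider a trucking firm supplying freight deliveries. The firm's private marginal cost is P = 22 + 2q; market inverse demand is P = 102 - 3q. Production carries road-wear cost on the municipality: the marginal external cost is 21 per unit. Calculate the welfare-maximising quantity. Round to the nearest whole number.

q* = 12

Social marginal cost = private MC + MEC = 43 + 2q.
Set SMC = demand: 43 + 2q = 102 - 3q → q* = 11.8000.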